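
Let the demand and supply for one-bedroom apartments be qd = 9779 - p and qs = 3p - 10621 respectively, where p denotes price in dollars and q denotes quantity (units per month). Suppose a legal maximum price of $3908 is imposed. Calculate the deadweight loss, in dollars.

Equilibrium: 9779 - p = 3p - 10621, so 20400 = 4p and p* = 5100, q* = 4679.
Because the ceiling (3908) lies below the market-clearing price, it is binding.
At p = 3908: qd = 9779 - 3908 = 5871 and qs = 3·3908 - 10621 = 1103.
Quantity traded falls to 1103. At q = 1103 the demand price is 9779 - 1103 = 8676 and the supply price is (10621 + 1103)/3 = 3908.
Deadweight loss = ½ · (8676 - 3908) · (4679 - 1103) = ½ · 4768 · 3576 = 8525184.

8525184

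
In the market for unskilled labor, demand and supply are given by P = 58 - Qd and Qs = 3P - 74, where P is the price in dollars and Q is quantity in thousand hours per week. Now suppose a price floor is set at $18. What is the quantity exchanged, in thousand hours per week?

Rearranging demand gives Qd = 58 - P. Without the control the market clears where 58 - P = 3P - 74, i.e. P* = 33 and Q* = 25.
The floor of 18 is below the equilibrium price 33, so it is not binding; the market clears at P* = 33, Q* = 25.

25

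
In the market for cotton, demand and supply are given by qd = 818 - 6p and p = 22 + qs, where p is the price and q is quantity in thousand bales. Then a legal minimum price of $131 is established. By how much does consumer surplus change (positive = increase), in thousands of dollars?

-715

Rearranging supply gives qs = p - 22. Setting quantity demanded equal to quantity supplied, 818 - 6p = p - 22, gives p* = 120 and q* = 98.
Since 131 > 120, the floor is binding.
At p = 131: qd = 818 - 6·131 = 32 and qs = 131 - 22 = 109.
Consumer surplus without the control is ½ · (409/3 - 120) · 98 = 2401/3.
With the floor, consumers buy 32 units at 131, so CS = ½ · (409/3 - 131) · 32 = 256/3.
Change in consumer surplus = 256/3 - 2401/3 = -715.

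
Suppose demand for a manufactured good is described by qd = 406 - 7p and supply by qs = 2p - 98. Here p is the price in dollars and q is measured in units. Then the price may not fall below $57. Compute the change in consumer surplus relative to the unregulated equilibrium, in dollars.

-10.5

Without the control the market clears where 406 - 7p = 2p - 98, i.e. p* = 56 and q* = 14.
The floor of 57 is above the equilibrium price 56, so it binds.
At p = 57: qd = 406 - 7·57 = 7 and qs = 2·57 - 98 = 16.
Consumer surplus without the control is ½ · (58 - 56) · 14 = 14.
With the floor, consumers buy 7 units at 57, so CS = ½ · (58 - 57) · 7 = 3.5.
Change in consumer surplus = 3.5 - 14 = -10.5.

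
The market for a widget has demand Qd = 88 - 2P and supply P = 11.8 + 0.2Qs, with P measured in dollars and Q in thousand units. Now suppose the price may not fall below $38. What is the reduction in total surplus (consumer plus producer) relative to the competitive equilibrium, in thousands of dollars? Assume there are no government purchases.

Rearranging supply gives Qs = 5P - 59. Equilibrium: 88 - 2P = 5P - 59, so 147 = 7P and P* = 21, Q* = 46.
The floor of 38 is above the equilibrium price 21, so it binds.
At P = 38: Qd = 88 - 2·38 = 12 and Qs = 5·38 - 59 = 131.
Quantity traded falls to 12. At Q = 12 the demand price is (88 - 12)/2 = 38 and the supply price is (59 + 12)/5 = 14.2.
Deadweight loss = ½ · (38 - 14.2) · (46 - 12) = ½ · 23.8 · 34 = 404.6.

404.6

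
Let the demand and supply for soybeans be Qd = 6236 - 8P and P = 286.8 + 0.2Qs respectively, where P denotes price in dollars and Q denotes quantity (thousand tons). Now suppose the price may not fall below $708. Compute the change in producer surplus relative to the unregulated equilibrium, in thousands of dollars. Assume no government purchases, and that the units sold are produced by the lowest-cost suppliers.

Rearranging supply gives Qs = 5P - 1434. Without the control the market clears where 6236 - 8P = 5P - 1434, i.e. P* = 590 and Q* = 1516.
The floor of 708 is above the equilibrium price 590, so it binds.
At P = 708: Qd = 6236 - 8·708 = 572 and Qs = 5·708 - 1434 = 2106.
Producer surplus without the control is ½ · (590 - 286.8) · 1516 = 229825.6.
With the floor, 572 units are sold at 708. The supply price at Q = 572 is 401.2, so PS = ½ · [(708 - 286.8) + (708 - 401.2)] · 572 = 208208.
Change in producer surplus = 208208 - 229825.6 = -21617.6.

-21617.6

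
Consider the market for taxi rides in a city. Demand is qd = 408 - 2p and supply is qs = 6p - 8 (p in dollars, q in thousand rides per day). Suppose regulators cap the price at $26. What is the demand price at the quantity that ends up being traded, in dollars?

130

Setting quantity demanded equal to quantity supplied, 408 - 2p = 6p - 8, gives p* = 52 and q* = 304.
The ceiling of 26 is below the equilibrium price 52, so it binds.
At p = 26: qd = 408 - 2·26 = 356 and qs = 6·26 - 8 = 148.
Only 148 units reach the market. On the demand curve, the marginal buyer's willingness to pay at q = 148 is (408 - 148)/2 = 130.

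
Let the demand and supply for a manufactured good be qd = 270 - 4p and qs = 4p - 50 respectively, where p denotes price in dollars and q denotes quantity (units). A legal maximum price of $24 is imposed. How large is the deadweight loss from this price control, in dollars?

1024

Without the control the market clears where 270 - 4p = 4p - 50, i.e. p* = 40 and q* = 110.
Since 24 < 40, the ceiling is binding.
At p = 24: qd = 270 - 4·24 = 174 and qs = 4·24 - 50 = 46.
Quantity traded falls to 46. At q = 46 the demand price is (270 - 46)/4 = 56 and the supply price is (50 + 46)/4 = 24.
Deadweight loss = ½ · (56 - 24) · (110 - 46) = ½ · 32 · 64 = 1024.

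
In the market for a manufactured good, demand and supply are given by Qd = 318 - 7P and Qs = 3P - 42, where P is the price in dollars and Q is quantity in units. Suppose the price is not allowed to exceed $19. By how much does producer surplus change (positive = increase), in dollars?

In a free market, 318 - 7P = 3P - 42 gives the equilibrium P* = 36, Q* = 66.
Because the ceiling (19) lies below the market-clearing price, it is binding.
At P = 19: Qd = 318 - 7·19 = 185 and Qs = 3·19 - 42 = 15.
Producer surplus without the control is ½ · (36 - 14) · 66 = 726.
With the ceiling, producers sell 15 units at 19, so PS = ½ · (19 - 14) · 15 = 37.5.
Change in producer surplus = 37.5 - 726 = -688.5.

-688.5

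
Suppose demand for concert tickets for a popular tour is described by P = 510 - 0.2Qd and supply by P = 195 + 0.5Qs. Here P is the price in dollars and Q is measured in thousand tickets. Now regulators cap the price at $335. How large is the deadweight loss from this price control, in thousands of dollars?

10115

Rearranging demand gives Qd = 2550 - 5P; rearranging supply gives Qs = 2P - 390. Without the control the market clears where 2550 - 5P = 2P - 390, i.e. P* = 420 and Q* = 450.
The ceiling of 335 is below the equilibrium price 420, so it binds.
At P = 335: Qd = 2550 - 5·335 = 875 and Qs = 2·335 - 390 = 280.
Quantity traded falls to 280. At Q = 280 the demand price is (2550 - 280)/5 = 454 and the supply price is (390 + 280)/2 = 335.
Deadweight loss = ½ · (454 - 335) · (450 - 280) = ½ · 119 · 170 = 10115.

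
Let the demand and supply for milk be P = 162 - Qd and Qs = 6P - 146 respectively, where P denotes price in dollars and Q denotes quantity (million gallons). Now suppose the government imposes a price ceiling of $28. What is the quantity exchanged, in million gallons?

Rearranging demand gives Qd = 162 - P. Equilibrium: 162 - P = 6P - 146, so 308 = 7P and P* = 44, Q* = 118.
Because the ceiling (28) lies below the market-clearing price, it is binding.
At P = 28: Qd = 162 - 28 = 134 and Qs = 6·28 - 146 = 22.
The quantity actually transacted is the short side, supply: 22.

22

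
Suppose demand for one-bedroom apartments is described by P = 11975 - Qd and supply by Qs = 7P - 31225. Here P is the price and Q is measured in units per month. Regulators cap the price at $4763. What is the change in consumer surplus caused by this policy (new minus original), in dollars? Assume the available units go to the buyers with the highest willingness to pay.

-8593448.5

Rearranging demand gives Qd = 11975 - P. Equilibrium: 11975 - P = 7P - 31225, so 43200 = 8P and P* = 5400, Q* = 6575.
Because the ceiling (4763) lies below the market-clearing price, it is binding.
At P = 4763: Qd = 11975 - 4763 = 7212 and Qs = 7·4763 - 31225 = 2116.
Consumer surplus without the control is ½ · (11975 - 5400) · 6575 = 21615312.5.
With the ceiling, 2116 units are sold at 4763 (assume they go to the highest-value buyers). The demand price at Q = 2116 is 9859, so CS = ½ · [(11975 - 4763) + (9859 - 4763)] · 2116 = 13021864.
Change in consumer surplus = 13021864 - 21615312.5 = -8593448.5.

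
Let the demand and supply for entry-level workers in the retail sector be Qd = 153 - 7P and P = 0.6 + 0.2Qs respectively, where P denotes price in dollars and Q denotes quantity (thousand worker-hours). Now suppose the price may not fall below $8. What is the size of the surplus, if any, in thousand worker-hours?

0

Rearranging supply gives Qs = 5P - 3. In a free market, 153 - 7P = 5P - 3 gives the equilibrium P* = 13, Q* = 62.
The floor of 8 is below the equilibrium price 13, so it is not binding; the market clears at P* = 13, Q* = 62.
Since the control does not bind, there is no surplus.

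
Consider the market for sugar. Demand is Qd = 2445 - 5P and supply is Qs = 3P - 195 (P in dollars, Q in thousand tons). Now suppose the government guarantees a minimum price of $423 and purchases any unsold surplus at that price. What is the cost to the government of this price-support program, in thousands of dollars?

314712

Equilibrium: 2445 - 5P = 3P - 195, so 2640 = 8P and P* = 330, Q* = 795.
The floor of 423 is above the equilibrium price 330, so it binds.
At P = 423: Qd = 2445 - 5·423 = 330 and Qs = 3·423 - 195 = 1074.
Surplus = Qs - Qd = 744.
Government expenditure = surplus × support price = 744 × 423 = 314712.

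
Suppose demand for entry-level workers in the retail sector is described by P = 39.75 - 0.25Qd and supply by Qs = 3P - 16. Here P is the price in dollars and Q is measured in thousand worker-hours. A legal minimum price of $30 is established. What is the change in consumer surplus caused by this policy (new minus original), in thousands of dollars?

Rearranging demand gives Qd = 159 - 4P. Without the control the market clears where 159 - 4P = 3P - 16, i.e. P* = 25 and Q* = 59.
Because the floor (30) lies above the market-clearing price, it is binding.
At P = 30: Qd = 159 - 4·30 = 39 and Qs = 3·30 - 16 = 74.
Consumer surplus without the control is ½ · (39.75 - 25) · 59 = 435.125.
With the floor, consumers buy 39 units at 30, so CS = ½ · (39.75 - 30) · 39 = 190.125.
Change in consumer surplus = 190.125 - 435.125 = -245.

-245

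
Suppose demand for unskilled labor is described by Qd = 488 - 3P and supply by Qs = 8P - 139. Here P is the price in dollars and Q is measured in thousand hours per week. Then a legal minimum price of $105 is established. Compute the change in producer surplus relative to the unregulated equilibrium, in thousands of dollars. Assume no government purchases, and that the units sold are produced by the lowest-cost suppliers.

Equilibrium: 488 - 3P = 8P - 139, so 627 = 11P and P* = 57, Q* = 317.
Because the floor (105) lies above the market-clearing price, it is binding.
At P = 105: Qd = 488 - 3·105 = 173 and Qs = 8·105 - 139 = 701.
Producer surplus without the control is ½ · (57 - 17.375) · 317 = 6280.5625.
With the floor, 173 units are sold at 105. The supply price at Q = 173 is 39, so PS = ½ · [(105 - 17.375) + (105 - 39)] · 173 = 13288.5625.
Change in producer surplus = 13288.5625 - 6280.5625 = 7008.

7008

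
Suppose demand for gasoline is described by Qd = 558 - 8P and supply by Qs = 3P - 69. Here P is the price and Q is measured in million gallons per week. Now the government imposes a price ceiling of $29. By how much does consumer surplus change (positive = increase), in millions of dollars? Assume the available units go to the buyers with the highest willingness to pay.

63

Equilibrium: 558 - 8P = 3P - 69, so 627 = 11P and P* = 57, Q* = 102.
Because the ceiling (29) lies below the market-clearing price, it is binding.
At P = 29: Qd = 558 - 8·29 = 326 and Qs = 3·29 - 69 = 18.
Consumer surplus without the control is ½ · (69.75 - 57) · 102 = 650.25.
With the ceiling, 18 units are sold at 29 (assume they go to the highest-value buyers). The demand price at Q = 18 is 67.5, so CS = ½ · [(69.75 - 29) + (67.5 - 29)] · 18 = 713.25.
Change in consumer surplus = 713.25 - 650.25 = 63.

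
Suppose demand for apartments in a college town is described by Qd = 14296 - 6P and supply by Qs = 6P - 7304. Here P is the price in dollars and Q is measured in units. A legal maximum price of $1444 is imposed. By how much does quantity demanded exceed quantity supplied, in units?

4272

Equilibrium: 14296 - 6P = 6P - 7304, so 21600 = 12P and P* = 1800, Q* = 3496.
Because the ceiling (1444) lies below the market-clearing price, it is binding.
At P = 1444: Qd = 14296 - 6·1444 = 5632 and Qs = 6·1444 - 7304 = 1360.
Shortage = Qd - Qs = 5632 - 1360 = 4272.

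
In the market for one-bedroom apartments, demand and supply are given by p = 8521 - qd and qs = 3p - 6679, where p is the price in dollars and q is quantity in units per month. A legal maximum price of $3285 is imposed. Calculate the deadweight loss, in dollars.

1591350

Rearranging demand gives qd = 8521 - p. Equilibrium: 8521 - p = 3p - 6679, so 15200 = 4p and p* = 3800, q* = 4721.
Because the ceiling (3285) lies below the market-clearing price, it is binding.
At p = 3285: qd = 8521 - 3285 = 5236 and qs = 3·3285 - 6679 = 3176.
Quantity traded falls to 3176. At q = 3176 the demand price is 8521 - 3176 = 5345 and the supply price is (6679 + 3176)/3 = 3285.
Deadweight loss = ½ · (5345 - 3285) · (4721 - 3176) = ½ · 2060 · 1545 = 1591350.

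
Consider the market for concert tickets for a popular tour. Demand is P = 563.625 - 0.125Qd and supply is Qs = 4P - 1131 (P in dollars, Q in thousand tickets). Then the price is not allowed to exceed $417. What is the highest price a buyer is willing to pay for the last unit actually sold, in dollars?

496.5

Rearranging demand gives Qd = 4509 - 8P. Equilibrium: 4509 - 8P = 4P - 1131, so 5640 = 12P and P* = 470, Q* = 749.
The ceiling of 417 is below the equilibrium price 470, so it binds.
At P = 417: Qd = 4509 - 8·417 = 1173 and Qs = 4·417 - 1131 = 537.
Only 537 units reach the market. On the demand curve, the marginal buyer's willingness to pay at Q = 537 is (4509 - 537)/8 = 496.5.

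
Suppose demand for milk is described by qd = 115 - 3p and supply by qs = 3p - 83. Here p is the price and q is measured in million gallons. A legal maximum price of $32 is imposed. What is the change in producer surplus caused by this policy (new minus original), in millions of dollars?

Without the control the market clears where 115 - 3p = 3p - 83, i.e. p* = 33 and q* = 16.
Since 32 < 33, the ceiling is binding.
At p = 32: qd = 115 - 3·32 = 19 and qs = 3·32 - 83 = 13.
Producer surplus without the control is ½ · (33 - 83/3) · 16 = 128/3.
With the ceiling, producers sell 13 units at 32, so PS = ½ · (32 - 83/3) · 13 = 169/6.
Change in producer surplus = 169/6 - 128/3 = -14.5.

-14.5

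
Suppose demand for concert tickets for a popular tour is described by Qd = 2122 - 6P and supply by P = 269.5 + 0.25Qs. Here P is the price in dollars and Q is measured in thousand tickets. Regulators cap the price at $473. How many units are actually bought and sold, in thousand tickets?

Rearranging supply gives Qs = 4P - 1078. Equilibrium: 2122 - 6P = 4P - 1078, so 3200 = 10P and P* = 320, Q* = 202.
Since 473 is above P* = 320, the ceiling does not bind and the free-market outcome prevails.

202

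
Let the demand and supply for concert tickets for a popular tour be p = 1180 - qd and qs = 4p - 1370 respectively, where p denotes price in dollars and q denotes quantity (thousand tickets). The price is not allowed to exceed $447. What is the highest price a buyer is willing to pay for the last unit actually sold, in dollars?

Rearranging demand gives qd = 1180 - p. Without the control the market clears where 1180 - p = 4p - 1370, i.e. p* = 510 and q* = 670.
The ceiling of 447 is below the equilibrium price 510, so it binds.
At p = 447: qd = 1180 - 447 = 733 and qs = 4·447 - 1370 = 418.
Only 418 units reach the market. On the demand curve, the marginal buyer's willingness to pay at q = 418 is (1180 - 418) = 762.

762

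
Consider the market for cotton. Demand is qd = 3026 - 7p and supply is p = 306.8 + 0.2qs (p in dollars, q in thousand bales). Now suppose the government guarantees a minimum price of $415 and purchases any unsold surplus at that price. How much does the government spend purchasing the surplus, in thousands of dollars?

Rearranging supply gives qs = 5p - 1534. Equilibrium: 3026 - 7p = 5p - 1534, so 4560 = 12p and p* = 380, q* = 366.
Because the floor (415) lies above the market-clearing price, it is binding.
At p = 415: qd = 3026 - 7·415 = 121 and qs = 5·415 - 1534 = 541.
Surplus = qs - qd = 420.
Government expenditure = surplus × support price = 420 × 415 = 174300.

174300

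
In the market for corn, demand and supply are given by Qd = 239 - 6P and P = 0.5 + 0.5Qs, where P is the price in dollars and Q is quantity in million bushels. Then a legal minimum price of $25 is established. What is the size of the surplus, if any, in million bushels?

0

Rearranging supply gives Qs = 2P - 1. Equilibrium: 239 - 6P = 2P - 1, so 240 = 8P and P* = 30, Q* = 59.
Since 25 is below P* = 30, the floor does not bind and the free-market outcome prevails.
Since the control does not bind, there is no surplus.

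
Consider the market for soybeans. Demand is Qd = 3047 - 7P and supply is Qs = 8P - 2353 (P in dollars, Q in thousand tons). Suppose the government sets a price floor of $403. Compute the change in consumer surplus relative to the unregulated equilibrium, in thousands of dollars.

-16189.5

Without the control the market clears where 3047 - 7P = 8P - 2353, i.e. P* = 360 and Q* = 527.
Because the floor (403) lies above the market-clearing price, it is binding.
At P = 403: Qd = 3047 - 7·403 = 226 and Qs = 8·403 - 2353 = 871.
Consumer surplus without the control is ½ · (3047/7 - 360) · 527 = 277729/14.
With the floor, consumers buy 226 units at 403, so CS = ½ · (3047/7 - 403) · 226 = 25538/7.
Change in consumer surplus = 25538/7 - 277729/14 = -16189.5.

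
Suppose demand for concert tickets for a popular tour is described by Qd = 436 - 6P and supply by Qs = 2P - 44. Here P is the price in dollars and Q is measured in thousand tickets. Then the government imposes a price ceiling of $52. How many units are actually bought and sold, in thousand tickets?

60

Without the control the market clears where 436 - 6P = 2P - 44, i.e. P* = 60 and Q* = 76.
Since 52 < 60, the ceiling is binding.
At P = 52: Qd = 436 - 6·52 = 124 and Qs = 2·52 - 44 = 60.
The quantity actually transacted is the short side, supply: 60.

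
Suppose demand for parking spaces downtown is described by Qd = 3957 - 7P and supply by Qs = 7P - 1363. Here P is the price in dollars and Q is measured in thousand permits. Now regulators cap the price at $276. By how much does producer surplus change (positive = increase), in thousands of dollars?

-97032

In a free market, 3957 - 7P = 7P - 1363 gives the equilibrium P* = 380, Q* = 1297.
The ceiling of 276 is below the equilibrium price 380, so it binds.
At P = 276: Qd = 3957 - 7·276 = 2025 and Qs = 7·276 - 1363 = 569.
Producer surplus without the control is ½ · (380 - 1363/7) · 1297 = 1682209/14.
With the ceiling, producers sell 569 units at 276, so PS = ½ · (276 - 1363/7) · 569 = 323761/14.
Change in producer surplus = 323761/14 - 1682209/14 = -97032.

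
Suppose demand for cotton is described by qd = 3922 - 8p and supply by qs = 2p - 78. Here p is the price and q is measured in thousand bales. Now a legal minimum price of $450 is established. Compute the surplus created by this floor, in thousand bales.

500

Without the control the market clears where 3922 - 8p = 2p - 78, i.e. p* = 400 and q* = 722.
The floor of 450 is above the equilibrium price 400, so it binds.
At p = 450: qd = 3922 - 8·450 = 322 and qs = 2·450 - 78 = 822.
Surplus = qs - qd = 822 - 322 = 500.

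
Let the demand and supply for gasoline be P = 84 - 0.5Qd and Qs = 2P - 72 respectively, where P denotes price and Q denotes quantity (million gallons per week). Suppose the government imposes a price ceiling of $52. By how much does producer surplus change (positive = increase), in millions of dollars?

Rearranging demand gives Qd = 168 - 2P. In a free market, 168 - 2P = 2P - 72 gives the equilibrium P* = 60, Q* = 48.
Because the ceiling (52) lies below the market-clearing price, it is binding.
At P = 52: Qd = 168 - 2·52 = 64 and Qs = 2·52 - 72 = 32.
Producer surplus without the control is ½ · (60 - 36) · 48 = 576.
With the ceiling, producers sell 32 units at 52, so PS = ½ · (52 - 36) · 32 = 256.
Change in producer surplus = 256 - 576 = -320.

-320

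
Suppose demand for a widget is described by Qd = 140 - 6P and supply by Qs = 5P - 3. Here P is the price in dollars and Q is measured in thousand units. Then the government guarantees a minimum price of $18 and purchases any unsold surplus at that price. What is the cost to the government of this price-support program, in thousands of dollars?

990

Equilibrium: 140 - 6P = 5P - 3, so 143 = 11P and P* = 13, Q* = 62.
Since 18 > 13, the floor is binding.
At P = 18: Qd = 140 - 6·18 = 32 and Qs = 5·18 - 3 = 87.
Surplus = Qs - Qd = 55.
Government expenditure = surplus × support price = 55 × 18 = 990.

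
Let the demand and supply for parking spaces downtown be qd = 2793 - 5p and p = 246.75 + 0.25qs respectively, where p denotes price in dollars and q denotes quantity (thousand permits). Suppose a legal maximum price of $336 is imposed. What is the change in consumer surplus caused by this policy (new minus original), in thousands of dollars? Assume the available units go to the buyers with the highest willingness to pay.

Rearranging supply gives qs = 4p - 987. Without the control the market clears where 2793 - 5p = 4p - 987, i.e. p* = 420 and q* = 693.
The ceiling of 336 is below the equilibrium price 420, so it binds.
At p = 336: qd = 2793 - 5·336 = 1113 and qs = 4·336 - 987 = 357.
Consumer surplus without the control is ½ · (558.6 - 420) · 693 = 48024.9.
With the ceiling, 357 units are sold at 336 (assume they go to the highest-value buyers). The demand price at q = 357 is 487.2, so CS = ½ · [(558.6 - 336) + (487.2 - 336)] · 357 = 66723.3.
Change in consumer surplus = 66723.3 - 48024.9 = 18698.4.

18698.4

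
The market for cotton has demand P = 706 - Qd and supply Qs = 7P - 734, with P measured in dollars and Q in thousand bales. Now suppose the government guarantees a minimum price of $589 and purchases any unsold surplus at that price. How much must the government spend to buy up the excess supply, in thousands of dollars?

1927208

Rearranging demand gives Qd = 706 - P. Setting quantity demanded equal to quantity supplied, 706 - P = 7P - 734, gives P* = 180 and Q* = 526.
The floor of 589 is above the equilibrium price 180, so it binds.
At P = 589: Qd = 706 - 589 = 117 and Qs = 7·589 - 734 = 3389.
Surplus = Qs - Qd = 3272.
Government expenditure = surplus × support price = 3272 × 589 = 1927208.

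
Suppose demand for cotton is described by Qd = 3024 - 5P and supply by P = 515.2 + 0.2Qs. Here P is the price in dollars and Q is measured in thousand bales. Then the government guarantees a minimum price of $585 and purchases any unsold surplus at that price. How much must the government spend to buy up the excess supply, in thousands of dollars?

Rearranging supply gives Qs = 5P - 2576. Without the control the market clears where 3024 - 5P = 5P - 2576, i.e. P* = 560 and Q* = 224.
Since 585 > 560, the floor is binding.
At P = 585: Qd = 3024 - 5·585 = 99 and Qs = 5·585 - 2576 = 349.
Surplus = Qs - Qd = 250.
Government expenditure = surplus × support price = 250 × 585 = 146250.

146250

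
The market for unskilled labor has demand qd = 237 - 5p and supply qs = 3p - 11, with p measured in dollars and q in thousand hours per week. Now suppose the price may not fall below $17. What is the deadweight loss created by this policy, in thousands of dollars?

0

Equilibrium: 237 - 5p = 3p - 11, so 248 = 8p and p* = 31, q* = 82.
The floor of 17 is below the equilibrium price 31, so it is not binding; the market clears at p* = 31, q* = 82.
Since the control does not bind, no trades are prevented and deadweight loss is zero.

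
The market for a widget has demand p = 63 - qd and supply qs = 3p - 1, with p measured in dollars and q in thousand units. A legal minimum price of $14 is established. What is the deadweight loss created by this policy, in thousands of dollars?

0

Rearranging demand gives qd = 63 - p. Equilibrium: 63 - p = 3p - 1, so 64 = 4p and p* = 16, q* = 47.
The floor of 14 is below the equilibrium price 16, so it is not binding; the market clears at p* = 16, q* = 47.
Since the control does not bind, no trades are prevented and deadweight loss is zero.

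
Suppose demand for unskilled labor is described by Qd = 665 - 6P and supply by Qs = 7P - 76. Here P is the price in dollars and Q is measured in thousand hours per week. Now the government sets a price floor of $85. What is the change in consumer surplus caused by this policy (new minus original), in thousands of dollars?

In a free market, 665 - 6P = 7P - 76 gives the equilibrium P* = 57, Q* = 323.
Because the floor (85) lies above the market-clearing price, it is binding.
At P = 85: Qd = 665 - 6·85 = 155 and Qs = 7·85 - 76 = 519.
Consumer surplus without the control is ½ · (665/6 - 57) · 323 = 104329/12.
With the floor, consumers buy 155 units at 85, so CS = ½ · (665/6 - 85) · 155 = 24025/12.
Change in consumer surplus = 24025/12 - 104329/12 = -6692.

-6692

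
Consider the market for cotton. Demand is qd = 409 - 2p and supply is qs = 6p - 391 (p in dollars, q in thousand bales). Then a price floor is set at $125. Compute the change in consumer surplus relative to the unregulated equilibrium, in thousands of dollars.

Setting quantity demanded equal to quantity supplied, 409 - 2p = 6p - 391, gives p* = 100 and q* = 209.
Since 125 > 100, the floor is binding.
At p = 125: qd = 409 - 2·125 = 159 and qs = 6·125 - 391 = 359.
Consumer surplus without the control is ½ · (204.5 - 100) · 209 = 10920.25.
With the floor, consumers buy 159 units at 125, so CS = ½ · (204.5 - 125) · 159 = 6320.25.
Change in consumer surplus = 6320.25 - 10920.25 = -4600.

-4600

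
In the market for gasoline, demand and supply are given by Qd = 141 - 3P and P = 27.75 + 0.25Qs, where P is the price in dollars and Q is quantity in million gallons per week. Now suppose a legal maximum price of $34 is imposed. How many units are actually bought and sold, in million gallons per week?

25

Rearranging supply gives Qs = 4P - 111. In a free market, 141 - 3P = 4P - 111 gives the equilibrium P* = 36, Q* = 33.
Because the ceiling (34) lies below the market-clearing price, it is binding.
At P = 34: Qd = 141 - 3·34 = 39 and Qs = 4·34 - 111 = 25.
The quantity actually transacted is the short side, supply: 25.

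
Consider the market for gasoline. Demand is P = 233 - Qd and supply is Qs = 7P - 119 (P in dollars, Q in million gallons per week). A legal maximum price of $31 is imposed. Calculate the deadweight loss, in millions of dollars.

4732

Rearranging demand gives Qd = 233 - P. Without the control the market clears where 233 - P = 7P - 119, i.e. P* = 44 and Q* = 189.
Because the ceiling (31) lies below the market-clearing price, it is binding.
At P = 31: Qd = 233 - 31 = 202 and Qs = 7·31 - 119 = 98.
Quantity traded falls to 98. At Q = 98 the demand price is 233 - 98 = 135 and the supply price is (119 + 98)/7 = 31.
Deadweight loss = ½ · (135 - 31) · (189 - 98) = ½ · 104 · 91 = 4732.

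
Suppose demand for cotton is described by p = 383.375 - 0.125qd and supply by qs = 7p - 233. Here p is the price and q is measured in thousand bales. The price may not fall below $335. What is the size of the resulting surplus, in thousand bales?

1725

Rearranging demand gives qd = 3067 - 8p. In a free market, 3067 - 8p = 7p - 233 gives the equilibrium p* = 220, q* = 1307.
Since 335 > 220, the floor is binding.
At p = 335: qd = 3067 - 8·335 = 387 and qs = 7·335 - 233 = 2112.
Surplus = qs - qd = 2112 - 387 = 1725.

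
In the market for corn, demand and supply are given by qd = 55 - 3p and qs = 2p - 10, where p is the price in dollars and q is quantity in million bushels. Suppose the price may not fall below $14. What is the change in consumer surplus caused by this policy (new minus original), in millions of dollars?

-14.5

Setting quantity demanded equal to quantity supplied, 55 - 3p = 2p - 10, gives p* = 13 and q* = 16.
Since 14 > 13, the floor is binding.
At p = 14: qd = 55 - 3·14 = 13 and qs = 2·14 - 10 = 18.
Consumer surplus without the control is ½ · (55/3 - 13) · 16 = 128/3.
With the floor, consumers buy 13 units at 14, so CS = ½ · (55/3 - 14) · 13 = 169/6.
Change in consumer surplus = 169/6 - 128/3 = -14.5.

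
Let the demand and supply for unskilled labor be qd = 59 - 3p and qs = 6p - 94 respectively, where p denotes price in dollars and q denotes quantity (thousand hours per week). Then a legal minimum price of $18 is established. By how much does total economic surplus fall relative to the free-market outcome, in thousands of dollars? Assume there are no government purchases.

2.25

Without the control the market clears where 59 - 3p = 6p - 94, i.e. p* = 17 and q* = 8.
Because the floor (18) lies above the market-clearing price, it is binding.
At p = 18: qd = 59 - 3·18 = 5 and qs = 6·18 - 94 = 14.
Quantity traded falls to 5. At q = 5 the demand price is (59 - 5)/3 = 18 and the supply price is (94 + 5)/6 = 16.5.
Deadweight loss = ½ · (18 - 16.5) · (8 - 5) = ½ · 1.5 · 3 = 2.25.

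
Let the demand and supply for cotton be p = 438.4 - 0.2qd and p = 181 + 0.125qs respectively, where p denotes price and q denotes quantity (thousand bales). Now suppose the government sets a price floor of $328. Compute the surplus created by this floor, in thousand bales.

624

Rearranging demand gives qd = 2192 - 5p; rearranging supply gives qs = 8p - 1448. Setting quantity demanded equal to quantity supplied, 2192 - 5p = 8p - 1448, gives p* = 280 and q* = 792.
Since 328 > 280, the floor is binding.
At p = 328: qd = 2192 - 5·328 = 552 and qs = 8·328 - 1448 = 1176.
Surplus = qs - qd = 1176 - 552 = 624.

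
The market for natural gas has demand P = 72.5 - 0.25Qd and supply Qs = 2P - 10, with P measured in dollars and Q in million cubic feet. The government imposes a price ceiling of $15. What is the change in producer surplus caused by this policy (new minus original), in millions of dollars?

-1925

Rearranging demand gives Qd = 290 - 4P. Without the control the market clears where 290 - 4P = 2P - 10, i.e. P* = 50 and Q* = 90.
The ceiling of 15 is below the equilibrium price 50, so it binds.
At P = 15: Qd = 290 - 4·15 = 230 and Qs = 2·15 - 10 = 20.
Producer surplus without the control is ½ · (50 - 5) · 90 = 2025.
With the ceiling, producers sell 20 units at 15, so PS = ½ · (15 - 5) · 20 = 100.
Change in producer surplus = 100 - 2025 = -1925.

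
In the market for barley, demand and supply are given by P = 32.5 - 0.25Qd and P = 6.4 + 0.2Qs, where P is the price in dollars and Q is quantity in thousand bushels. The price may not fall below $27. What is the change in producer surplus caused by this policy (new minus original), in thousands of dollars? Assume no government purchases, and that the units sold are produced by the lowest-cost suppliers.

68.4

Rearranging demand gives Qd = 130 - 4P; rearranging supply gives Qs = 5P - 32. Setting quantity demanded equal to quantity supplied, 130 - 4P = 5P - 32, gives P* = 18 and Q* = 58.
Because the floor (27) lies above the market-clearing price, it is binding.
At P = 27: Qd = 130 - 4·27 = 22 and Qs = 5·27 - 32 = 103.
Producer surplus without the control is ½ · (18 - 6.4) · 58 = 336.4.
With the floor, 22 units are sold at 27. The supply price at Q = 22 is 10.8, so PS = ½ · [(27 - 6.4) + (27 - 10.8)] · 22 = 404.8.
Change in producer surplus = 404.8 - 336.4 = 68.4.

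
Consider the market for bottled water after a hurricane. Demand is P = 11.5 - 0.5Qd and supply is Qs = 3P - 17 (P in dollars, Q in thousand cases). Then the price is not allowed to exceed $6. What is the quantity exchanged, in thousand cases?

1

Rearranging demand gives Qd = 23 - 2P. Without the control the market clears where 23 - 2P = 3P - 17, i.e. P* = 8 and Q* = 7.
The ceiling of 6 is below the equilibrium price 8, so it binds.
At P = 6: Qd = 23 - 2·6 = 11 and Qs = 3·6 - 17 = 1.
The quantity actually transacted is the short side, supply: 1.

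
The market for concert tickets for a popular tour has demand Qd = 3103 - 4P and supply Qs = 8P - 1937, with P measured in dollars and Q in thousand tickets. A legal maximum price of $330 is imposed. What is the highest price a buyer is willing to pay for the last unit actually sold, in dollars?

600

Setting quantity demanded equal to quantity supplied, 3103 - 4P = 8P - 1937, gives P* = 420 and Q* = 1423.
Since 330 < 420, the ceiling is binding.
At P = 330: Qd = 3103 - 4·330 = 1783 and Qs = 8·330 - 1937 = 703.
Only 703 units reach the market. On the demand curve, the marginal buyer's willingness to pay at Q = 703 is (3103 - 703)/4 = 600.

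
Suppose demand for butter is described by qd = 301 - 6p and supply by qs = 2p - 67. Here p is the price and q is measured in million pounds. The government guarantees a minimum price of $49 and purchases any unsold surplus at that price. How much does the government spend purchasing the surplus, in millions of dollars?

Without the control the market clears where 301 - 6p = 2p - 67, i.e. p* = 46 and q* = 25.
Since 49 > 46, the floor is binding.
At p = 49: qd = 301 - 6·49 = 7 and qs = 2·49 - 67 = 31.
Surplus = qs - qd = 24.
Government expenditure = surplus × support price = 24 × 49 = 1176.

1176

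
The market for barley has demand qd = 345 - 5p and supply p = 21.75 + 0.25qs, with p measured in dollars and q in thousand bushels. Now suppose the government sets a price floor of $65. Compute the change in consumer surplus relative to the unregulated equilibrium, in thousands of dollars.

Rearranging supply gives qs = 4p - 87. Setting quantity demanded equal to quantity supplied, 345 - 5p = 4p - 87, gives p* = 48 and q* = 105.
Since 65 > 48, the floor is binding.
At p = 65: qd = 345 - 5·65 = 20 and qs = 4·65 - 87 = 173.
Consumer surplus without the control is ½ · (69 - 48) · 105 = 1102.5.
With the floor, consumers buy 20 units at 65, so CS = ½ · (69 - 65) · 20 = 40.
Change in consumer surplus = 40 - 1102.5 = -1062.5.

-1062.5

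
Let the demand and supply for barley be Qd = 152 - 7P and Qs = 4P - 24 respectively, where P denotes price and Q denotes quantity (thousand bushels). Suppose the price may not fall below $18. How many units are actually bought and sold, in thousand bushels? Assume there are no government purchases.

Setting quantity demanded equal to quantity supplied, 152 - 7P = 4P - 24, gives P* = 16 and Q* = 40.
Because the floor (18) lies above the market-clearing price, it is binding.
At P = 18: Qd = 152 - 7·18 = 26 and Qs = 4·18 - 24 = 48.
The quantity actually transacted is the short side, demand: 26.

26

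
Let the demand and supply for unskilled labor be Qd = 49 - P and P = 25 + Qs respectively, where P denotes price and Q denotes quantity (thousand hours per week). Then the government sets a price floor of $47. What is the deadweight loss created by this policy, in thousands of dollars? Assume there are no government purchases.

100

Rearranging supply gives Qs = P - 25. Without the control the market clears where 49 - P = P - 25, i.e. P* = 37 and Q* = 12.
The floor of 47 is above the equilibrium price 37, so it binds.
At P = 47: Qd = 49 - 47 = 2 and Qs = 47 - 25 = 22.
Quantity traded falls to 2. At Q = 2 the demand price is 49 - 2 = 47 and the supply price is 25 + 2 = 27.
Deadweight loss = ½ · (47 - 27) · (12 - 2) = ½ · 20 · 10 = 100.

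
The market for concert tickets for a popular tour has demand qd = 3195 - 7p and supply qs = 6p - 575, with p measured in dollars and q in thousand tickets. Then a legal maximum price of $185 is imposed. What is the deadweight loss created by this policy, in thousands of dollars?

Without the control the market clears where 3195 - 7p = 6p - 575, i.e. p* = 290 and q* = 1165.
Because the ceiling (185) lies below the market-clearing price, it is binding.
At p = 185: qd = 3195 - 7·185 = 1900 and qs = 6·185 - 575 = 535.
Quantity traded falls to 535. At q = 535 the demand price is (3195 - 535)/7 = 380 and the supply price is (575 + 535)/6 = 185.
Deadweight loss = ½ · (380 - 185) · (1165 - 535) = ½ · 195 · 630 = 61425.

61425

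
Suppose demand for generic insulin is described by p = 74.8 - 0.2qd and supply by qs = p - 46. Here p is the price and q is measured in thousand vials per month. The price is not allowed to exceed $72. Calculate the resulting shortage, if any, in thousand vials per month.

0

Rearranging demand gives qd = 374 - 5p. Equilibrium: 374 - 5p = p - 46, so 420 = 6p and p* = 70, q* = 24.
The ceiling of 72 is above the equilibrium price 70, so it is not binding; the market clears at p* = 70, q* = 24.
Since the control does not bind, there is no shortage.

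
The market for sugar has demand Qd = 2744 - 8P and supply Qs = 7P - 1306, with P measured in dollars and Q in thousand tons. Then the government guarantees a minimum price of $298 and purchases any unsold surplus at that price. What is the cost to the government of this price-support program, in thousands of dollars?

125160

In a free market, 2744 - 8P = 7P - 1306 gives the equilibrium P* = 270, Q* = 584.
The floor of 298 is above the equilibrium price 270, so it binds.
At P = 298: Qd = 2744 - 8·298 = 360 and Qs = 7·298 - 1306 = 780.
Surplus = Qs - Qd = 420.
Government expenditure = surplus × support price = 420 × 298 = 125160.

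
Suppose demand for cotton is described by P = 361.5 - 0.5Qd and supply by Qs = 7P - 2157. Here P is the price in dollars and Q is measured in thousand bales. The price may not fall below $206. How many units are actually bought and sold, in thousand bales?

Rearranging demand gives Qd = 723 - 2P. Setting quantity demanded equal to quantity supplied, 723 - 2P = 7P - 2157, gives P* = 320 and Q* = 83.
Since 206 is below P* = 320, the floor does not bind and the free-market outcome prevails.

83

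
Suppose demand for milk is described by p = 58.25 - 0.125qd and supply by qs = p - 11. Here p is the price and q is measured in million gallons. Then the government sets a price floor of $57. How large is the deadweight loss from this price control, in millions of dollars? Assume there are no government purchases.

Rearranging demand gives qd = 466 - 8p. Without the control the market clears where 466 - 8p = p - 11, i.e. p* = 53 and q* = 42.
Because the floor (57) lies above the market-clearing price, it is binding.
At p = 57: qd = 466 - 8·57 = 10 and qs = 57 - 11 = 46.
Quantity traded falls to 10. At q = 10 the demand price is (466 - 10)/8 = 57 and the supply price is 11 + 10 = 21.
Deadweight loss = ½ · (57 - 21) · (42 - 10) = ½ · 36 · 32 = 576.

576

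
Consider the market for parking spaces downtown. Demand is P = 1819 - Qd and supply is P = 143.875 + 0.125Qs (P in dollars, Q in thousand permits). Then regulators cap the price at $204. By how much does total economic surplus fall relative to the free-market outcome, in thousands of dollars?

Rearranging demand gives Qd = 1819 - P; rearranging supply gives Qs = 8P - 1151. In a free market, 1819 - P = 8P - 1151 gives the equilibrium P* = 330, Q* = 1489.
Since 204 < 330, the ceiling is binding.
At P = 204: Qd = 1819 - 204 = 1615 and Qs = 8·204 - 1151 = 481.
Quantity traded falls to 481. At Q = 481 the demand price is 1819 - 481 = 1338 and the supply price is (1151 + 481)/8 = 204.
Deadweight loss = ½ · (1338 - 204) · (1489 - 481) = ½ · 1134 · 1008 = 571536.

571536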